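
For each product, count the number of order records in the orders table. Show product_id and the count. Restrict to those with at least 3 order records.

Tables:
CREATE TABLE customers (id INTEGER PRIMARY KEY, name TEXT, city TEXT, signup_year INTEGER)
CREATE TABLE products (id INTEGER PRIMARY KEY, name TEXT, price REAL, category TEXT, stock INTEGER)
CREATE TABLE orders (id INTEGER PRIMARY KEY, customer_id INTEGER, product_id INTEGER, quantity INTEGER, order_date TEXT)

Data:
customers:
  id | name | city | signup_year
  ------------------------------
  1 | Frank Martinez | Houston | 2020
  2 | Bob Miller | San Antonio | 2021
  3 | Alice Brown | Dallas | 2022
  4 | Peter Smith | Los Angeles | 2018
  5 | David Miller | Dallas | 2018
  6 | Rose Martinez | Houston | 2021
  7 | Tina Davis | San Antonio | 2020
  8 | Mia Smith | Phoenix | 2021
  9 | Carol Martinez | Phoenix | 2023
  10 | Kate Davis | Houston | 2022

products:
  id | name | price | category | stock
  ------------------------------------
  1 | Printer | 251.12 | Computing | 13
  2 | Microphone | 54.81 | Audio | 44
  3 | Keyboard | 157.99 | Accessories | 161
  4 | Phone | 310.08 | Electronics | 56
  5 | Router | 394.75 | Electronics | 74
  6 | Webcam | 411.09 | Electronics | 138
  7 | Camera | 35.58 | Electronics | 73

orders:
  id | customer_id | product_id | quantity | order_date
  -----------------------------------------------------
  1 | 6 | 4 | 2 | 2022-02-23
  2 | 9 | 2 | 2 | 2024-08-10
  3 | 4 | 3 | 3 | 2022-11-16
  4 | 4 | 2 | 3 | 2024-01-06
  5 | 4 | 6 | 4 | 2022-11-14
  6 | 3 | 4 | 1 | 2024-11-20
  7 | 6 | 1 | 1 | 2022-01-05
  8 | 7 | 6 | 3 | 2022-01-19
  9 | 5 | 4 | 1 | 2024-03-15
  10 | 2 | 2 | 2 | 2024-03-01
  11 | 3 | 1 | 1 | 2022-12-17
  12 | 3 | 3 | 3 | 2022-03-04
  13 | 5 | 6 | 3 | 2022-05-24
SELECT product_id, COUNT(*) AS order_count FROM orders GROUP BY product_id HAVING COUNT(*) >= 3

Execution result:
product_id | order_count
2 | 3
4 | 3
6 | 3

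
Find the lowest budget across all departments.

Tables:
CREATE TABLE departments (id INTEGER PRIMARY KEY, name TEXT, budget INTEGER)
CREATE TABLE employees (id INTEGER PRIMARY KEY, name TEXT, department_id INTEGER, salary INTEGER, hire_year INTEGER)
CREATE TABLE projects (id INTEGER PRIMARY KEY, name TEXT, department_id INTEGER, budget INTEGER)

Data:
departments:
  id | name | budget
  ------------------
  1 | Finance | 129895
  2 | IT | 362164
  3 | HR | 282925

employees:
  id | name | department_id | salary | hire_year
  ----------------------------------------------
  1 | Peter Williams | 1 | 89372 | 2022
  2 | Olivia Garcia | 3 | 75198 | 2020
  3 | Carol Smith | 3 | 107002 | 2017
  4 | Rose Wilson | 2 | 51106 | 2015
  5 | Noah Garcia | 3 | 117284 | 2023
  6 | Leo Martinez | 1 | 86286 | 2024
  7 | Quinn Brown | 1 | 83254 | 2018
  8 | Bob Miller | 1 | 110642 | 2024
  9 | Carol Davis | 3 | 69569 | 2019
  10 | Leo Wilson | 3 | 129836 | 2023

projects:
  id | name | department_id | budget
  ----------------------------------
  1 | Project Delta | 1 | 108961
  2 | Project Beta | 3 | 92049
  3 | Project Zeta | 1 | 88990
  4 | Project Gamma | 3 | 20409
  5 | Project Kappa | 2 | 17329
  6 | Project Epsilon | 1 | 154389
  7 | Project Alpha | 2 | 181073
SELECT MIN(budget) FROM departments

Execution result:
129895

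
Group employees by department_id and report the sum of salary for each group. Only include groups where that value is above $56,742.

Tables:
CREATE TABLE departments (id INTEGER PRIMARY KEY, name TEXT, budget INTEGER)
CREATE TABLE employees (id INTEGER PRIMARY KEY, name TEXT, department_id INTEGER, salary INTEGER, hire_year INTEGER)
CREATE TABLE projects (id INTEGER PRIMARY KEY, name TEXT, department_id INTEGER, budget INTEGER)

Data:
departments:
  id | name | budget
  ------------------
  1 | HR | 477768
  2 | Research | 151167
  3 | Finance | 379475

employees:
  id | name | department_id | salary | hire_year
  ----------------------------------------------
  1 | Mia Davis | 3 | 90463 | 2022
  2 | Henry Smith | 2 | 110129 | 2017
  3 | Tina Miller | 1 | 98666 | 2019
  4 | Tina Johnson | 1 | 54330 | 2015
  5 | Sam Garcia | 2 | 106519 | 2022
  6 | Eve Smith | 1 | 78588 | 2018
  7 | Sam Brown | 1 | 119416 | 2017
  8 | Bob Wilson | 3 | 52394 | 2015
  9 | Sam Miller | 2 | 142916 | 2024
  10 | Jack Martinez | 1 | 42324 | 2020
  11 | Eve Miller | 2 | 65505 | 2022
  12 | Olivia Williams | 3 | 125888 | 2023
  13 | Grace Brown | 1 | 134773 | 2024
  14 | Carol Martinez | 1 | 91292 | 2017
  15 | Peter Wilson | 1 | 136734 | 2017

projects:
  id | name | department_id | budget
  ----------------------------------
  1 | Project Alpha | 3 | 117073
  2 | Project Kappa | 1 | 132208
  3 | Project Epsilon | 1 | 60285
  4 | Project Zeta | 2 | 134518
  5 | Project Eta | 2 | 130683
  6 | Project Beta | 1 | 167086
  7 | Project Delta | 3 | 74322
SELECT department_id, SUM(salary) AS sum_salary FROM employees GROUP BY department_id HAVING SUM(salary) > 56742

Execution result:
department_id | sum_salary
1 | 756123
2 | 425069
3 | 268745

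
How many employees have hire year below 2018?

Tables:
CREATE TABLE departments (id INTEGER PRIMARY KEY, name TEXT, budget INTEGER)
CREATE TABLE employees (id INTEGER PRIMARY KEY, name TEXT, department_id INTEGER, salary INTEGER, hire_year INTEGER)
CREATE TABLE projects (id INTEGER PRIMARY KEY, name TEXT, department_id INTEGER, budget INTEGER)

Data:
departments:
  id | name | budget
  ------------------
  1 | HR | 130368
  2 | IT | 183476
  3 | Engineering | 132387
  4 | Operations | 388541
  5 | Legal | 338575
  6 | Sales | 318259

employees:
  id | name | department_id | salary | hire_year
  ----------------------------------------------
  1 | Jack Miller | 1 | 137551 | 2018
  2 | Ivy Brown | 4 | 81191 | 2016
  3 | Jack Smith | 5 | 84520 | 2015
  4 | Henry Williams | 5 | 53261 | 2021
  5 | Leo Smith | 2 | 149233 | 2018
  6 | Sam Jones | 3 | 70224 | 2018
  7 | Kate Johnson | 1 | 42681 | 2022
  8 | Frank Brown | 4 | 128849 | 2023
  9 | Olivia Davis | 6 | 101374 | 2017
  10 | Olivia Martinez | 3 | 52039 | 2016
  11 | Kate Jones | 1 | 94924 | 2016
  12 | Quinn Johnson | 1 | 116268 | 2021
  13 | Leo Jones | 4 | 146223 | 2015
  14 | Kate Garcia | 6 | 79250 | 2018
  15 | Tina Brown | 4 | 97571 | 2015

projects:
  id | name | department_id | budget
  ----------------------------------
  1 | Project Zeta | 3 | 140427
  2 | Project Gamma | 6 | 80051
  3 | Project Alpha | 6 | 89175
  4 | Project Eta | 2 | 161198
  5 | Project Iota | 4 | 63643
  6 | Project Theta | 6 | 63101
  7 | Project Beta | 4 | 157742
SELECT COUNT(*) FROM employees WHERE hire_year < 2018

Execution result:
7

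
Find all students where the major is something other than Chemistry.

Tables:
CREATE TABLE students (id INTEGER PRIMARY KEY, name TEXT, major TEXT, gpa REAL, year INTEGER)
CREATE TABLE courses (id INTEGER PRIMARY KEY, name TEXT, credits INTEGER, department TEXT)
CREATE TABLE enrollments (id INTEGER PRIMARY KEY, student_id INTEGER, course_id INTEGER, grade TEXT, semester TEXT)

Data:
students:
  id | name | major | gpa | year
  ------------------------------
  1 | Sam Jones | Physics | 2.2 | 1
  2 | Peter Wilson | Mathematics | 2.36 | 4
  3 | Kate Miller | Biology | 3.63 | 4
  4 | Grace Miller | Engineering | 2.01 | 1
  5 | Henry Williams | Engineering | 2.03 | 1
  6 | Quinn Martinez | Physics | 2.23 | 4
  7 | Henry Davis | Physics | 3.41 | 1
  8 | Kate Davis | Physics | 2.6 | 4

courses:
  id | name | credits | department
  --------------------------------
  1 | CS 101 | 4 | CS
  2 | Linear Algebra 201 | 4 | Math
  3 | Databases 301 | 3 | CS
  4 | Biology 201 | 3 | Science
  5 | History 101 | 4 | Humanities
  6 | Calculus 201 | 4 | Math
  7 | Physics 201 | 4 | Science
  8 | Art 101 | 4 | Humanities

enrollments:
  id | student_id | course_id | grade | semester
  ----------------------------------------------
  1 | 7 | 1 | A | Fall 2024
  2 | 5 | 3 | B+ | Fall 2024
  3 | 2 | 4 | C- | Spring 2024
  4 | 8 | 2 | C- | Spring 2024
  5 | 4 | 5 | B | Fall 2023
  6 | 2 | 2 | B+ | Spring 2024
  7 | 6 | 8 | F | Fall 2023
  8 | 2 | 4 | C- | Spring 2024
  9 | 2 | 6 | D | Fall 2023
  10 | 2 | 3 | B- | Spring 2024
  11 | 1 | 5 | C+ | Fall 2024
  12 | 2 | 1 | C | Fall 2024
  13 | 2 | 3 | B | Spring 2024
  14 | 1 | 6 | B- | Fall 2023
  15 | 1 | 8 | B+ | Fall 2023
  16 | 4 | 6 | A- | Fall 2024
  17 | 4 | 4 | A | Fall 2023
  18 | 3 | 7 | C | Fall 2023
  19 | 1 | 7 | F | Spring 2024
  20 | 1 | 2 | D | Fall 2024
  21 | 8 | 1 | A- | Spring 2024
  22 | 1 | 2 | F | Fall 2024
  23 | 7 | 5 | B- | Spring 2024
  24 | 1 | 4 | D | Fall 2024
SELECT name, major FROM students WHERE major <> 'Chemistry'

Execution result:
name | major
Sam Jones | Physics
Peter Wilson | Mathematics
Kate Miller | Biology
Grace Miller | Engineering
Henry Williams | Engineering
Quinn Martinez | Physics
Henry Davis | Physics
Kate Davis | Physics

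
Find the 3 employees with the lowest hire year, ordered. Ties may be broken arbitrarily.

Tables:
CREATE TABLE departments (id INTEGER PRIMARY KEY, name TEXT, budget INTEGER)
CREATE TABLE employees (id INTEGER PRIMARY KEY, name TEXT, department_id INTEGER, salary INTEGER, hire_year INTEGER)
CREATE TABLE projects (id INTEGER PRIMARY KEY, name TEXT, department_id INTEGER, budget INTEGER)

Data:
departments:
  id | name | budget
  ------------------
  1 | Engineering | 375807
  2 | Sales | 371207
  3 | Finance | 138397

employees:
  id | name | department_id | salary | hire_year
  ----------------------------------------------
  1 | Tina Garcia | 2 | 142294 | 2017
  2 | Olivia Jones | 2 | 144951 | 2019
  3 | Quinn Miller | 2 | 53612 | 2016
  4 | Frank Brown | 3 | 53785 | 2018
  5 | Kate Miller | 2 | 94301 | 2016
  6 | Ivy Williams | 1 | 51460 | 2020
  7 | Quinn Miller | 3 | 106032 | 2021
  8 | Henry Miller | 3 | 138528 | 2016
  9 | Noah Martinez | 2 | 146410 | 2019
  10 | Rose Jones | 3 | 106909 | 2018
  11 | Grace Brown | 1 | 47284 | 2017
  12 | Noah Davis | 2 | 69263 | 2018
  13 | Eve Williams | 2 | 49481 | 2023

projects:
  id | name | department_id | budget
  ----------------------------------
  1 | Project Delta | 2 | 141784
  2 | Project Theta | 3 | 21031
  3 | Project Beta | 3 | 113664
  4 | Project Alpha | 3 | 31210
SELECT name, hire_year FROM employees ORDER BY hire_year ASC LIMIT 3

Execution result:
name | hire_year
Quinn Miller | 2016
Kate Miller | 2016
Henry Miller | 2016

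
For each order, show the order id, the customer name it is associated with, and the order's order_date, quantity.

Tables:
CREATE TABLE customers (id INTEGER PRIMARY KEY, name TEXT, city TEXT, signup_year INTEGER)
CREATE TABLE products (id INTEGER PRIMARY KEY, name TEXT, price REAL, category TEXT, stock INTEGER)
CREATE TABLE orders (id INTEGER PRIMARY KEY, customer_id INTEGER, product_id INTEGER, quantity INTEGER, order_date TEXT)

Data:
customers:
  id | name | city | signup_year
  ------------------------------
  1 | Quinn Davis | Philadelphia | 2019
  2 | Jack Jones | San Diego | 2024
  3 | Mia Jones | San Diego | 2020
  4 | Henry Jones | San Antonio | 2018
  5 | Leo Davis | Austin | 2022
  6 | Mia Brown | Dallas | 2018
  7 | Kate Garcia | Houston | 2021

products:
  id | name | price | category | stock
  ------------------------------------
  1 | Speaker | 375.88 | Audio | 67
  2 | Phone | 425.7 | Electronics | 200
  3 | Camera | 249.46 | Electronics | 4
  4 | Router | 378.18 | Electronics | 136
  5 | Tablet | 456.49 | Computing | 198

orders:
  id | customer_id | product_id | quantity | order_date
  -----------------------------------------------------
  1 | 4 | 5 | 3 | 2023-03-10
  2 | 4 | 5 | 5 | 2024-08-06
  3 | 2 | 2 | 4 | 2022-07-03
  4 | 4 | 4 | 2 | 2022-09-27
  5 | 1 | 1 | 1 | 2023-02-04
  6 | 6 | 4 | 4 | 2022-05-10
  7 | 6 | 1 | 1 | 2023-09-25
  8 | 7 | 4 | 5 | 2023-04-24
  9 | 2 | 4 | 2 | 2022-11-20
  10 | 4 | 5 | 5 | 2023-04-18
SELECT c.id, p.name AS customer, c.order_date, c.quantity FROM orders c JOIN customers p ON c.customer_id = p.id

Execution result:
id | customer | order_date | quantity
1 | Henry Jones | 2023-03-10 | 3
2 | Henry Jones | 2024-08-06 | 5
3 | Jack Jones | 2022-07-03 | 4
4 | Henry Jones | 2022-09-27 | 2
5 | Quinn Davis | 2023-02-04 | 1
6 | Mia Brown | 2022-05-10 | 4
7 | Mia Brown | 2023-09-25 | 1
8 | Kate Garcia | 2023-04-24 | 5
9 | Jack Jones | 2022-11-20 | 2
10 | Henry Jones | 2023-04-18 | 5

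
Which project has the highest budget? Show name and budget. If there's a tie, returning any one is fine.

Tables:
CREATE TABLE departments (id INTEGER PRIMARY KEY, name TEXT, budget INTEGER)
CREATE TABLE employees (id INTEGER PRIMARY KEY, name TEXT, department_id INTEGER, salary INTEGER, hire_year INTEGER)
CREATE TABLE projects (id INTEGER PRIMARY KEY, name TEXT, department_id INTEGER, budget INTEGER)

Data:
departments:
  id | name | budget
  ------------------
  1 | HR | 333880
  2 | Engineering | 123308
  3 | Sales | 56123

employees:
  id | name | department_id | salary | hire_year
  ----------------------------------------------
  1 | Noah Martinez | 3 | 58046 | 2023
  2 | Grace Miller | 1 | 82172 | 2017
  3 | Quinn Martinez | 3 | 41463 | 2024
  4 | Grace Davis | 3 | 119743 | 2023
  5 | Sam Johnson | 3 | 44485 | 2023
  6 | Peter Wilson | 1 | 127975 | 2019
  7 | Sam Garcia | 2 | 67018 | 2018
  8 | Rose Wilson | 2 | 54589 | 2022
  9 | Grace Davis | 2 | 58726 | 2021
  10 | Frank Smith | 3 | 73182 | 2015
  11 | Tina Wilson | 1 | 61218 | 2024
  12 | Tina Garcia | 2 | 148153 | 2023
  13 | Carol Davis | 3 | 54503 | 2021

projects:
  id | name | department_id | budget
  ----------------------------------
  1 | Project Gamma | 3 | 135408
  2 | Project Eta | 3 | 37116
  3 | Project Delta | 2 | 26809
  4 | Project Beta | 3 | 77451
SELECT name, budget FROM projects ORDER BY budget DESC LIMIT 1

Execution result:
name | budget
Project Gamma | 135408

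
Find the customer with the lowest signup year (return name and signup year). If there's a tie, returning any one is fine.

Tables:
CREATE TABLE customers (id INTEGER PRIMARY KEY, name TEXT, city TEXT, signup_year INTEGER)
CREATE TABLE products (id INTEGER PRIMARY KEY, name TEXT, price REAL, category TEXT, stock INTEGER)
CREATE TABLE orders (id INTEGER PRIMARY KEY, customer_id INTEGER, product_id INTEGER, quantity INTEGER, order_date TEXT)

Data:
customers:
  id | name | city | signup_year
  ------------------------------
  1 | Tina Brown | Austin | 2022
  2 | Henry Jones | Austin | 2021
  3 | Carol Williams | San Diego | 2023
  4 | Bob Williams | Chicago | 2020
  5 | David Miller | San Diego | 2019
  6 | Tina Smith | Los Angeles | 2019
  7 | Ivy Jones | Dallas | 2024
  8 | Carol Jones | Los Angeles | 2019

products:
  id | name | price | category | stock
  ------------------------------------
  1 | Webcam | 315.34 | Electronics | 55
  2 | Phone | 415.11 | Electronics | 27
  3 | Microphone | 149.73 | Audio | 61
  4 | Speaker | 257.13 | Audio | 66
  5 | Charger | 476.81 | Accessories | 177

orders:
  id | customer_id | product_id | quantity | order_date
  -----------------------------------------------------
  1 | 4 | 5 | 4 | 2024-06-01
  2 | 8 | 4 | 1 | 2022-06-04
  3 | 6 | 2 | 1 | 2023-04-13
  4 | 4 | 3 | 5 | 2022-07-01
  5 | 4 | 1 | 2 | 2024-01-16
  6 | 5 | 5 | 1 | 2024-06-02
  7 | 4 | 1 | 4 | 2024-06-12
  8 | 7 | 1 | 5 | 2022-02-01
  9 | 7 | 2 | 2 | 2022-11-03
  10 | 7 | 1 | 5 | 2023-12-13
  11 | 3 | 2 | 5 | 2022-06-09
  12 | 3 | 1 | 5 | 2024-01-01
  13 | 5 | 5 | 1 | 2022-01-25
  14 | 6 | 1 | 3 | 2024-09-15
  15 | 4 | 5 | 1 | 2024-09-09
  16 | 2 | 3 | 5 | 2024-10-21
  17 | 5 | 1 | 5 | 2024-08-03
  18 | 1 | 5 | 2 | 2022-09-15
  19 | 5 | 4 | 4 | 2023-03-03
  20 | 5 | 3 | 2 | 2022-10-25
SELECT name, signup_year FROM customers ORDER BY signup_year ASC LIMIT 1

Execution result:
name | signup_year
David Miller | 2019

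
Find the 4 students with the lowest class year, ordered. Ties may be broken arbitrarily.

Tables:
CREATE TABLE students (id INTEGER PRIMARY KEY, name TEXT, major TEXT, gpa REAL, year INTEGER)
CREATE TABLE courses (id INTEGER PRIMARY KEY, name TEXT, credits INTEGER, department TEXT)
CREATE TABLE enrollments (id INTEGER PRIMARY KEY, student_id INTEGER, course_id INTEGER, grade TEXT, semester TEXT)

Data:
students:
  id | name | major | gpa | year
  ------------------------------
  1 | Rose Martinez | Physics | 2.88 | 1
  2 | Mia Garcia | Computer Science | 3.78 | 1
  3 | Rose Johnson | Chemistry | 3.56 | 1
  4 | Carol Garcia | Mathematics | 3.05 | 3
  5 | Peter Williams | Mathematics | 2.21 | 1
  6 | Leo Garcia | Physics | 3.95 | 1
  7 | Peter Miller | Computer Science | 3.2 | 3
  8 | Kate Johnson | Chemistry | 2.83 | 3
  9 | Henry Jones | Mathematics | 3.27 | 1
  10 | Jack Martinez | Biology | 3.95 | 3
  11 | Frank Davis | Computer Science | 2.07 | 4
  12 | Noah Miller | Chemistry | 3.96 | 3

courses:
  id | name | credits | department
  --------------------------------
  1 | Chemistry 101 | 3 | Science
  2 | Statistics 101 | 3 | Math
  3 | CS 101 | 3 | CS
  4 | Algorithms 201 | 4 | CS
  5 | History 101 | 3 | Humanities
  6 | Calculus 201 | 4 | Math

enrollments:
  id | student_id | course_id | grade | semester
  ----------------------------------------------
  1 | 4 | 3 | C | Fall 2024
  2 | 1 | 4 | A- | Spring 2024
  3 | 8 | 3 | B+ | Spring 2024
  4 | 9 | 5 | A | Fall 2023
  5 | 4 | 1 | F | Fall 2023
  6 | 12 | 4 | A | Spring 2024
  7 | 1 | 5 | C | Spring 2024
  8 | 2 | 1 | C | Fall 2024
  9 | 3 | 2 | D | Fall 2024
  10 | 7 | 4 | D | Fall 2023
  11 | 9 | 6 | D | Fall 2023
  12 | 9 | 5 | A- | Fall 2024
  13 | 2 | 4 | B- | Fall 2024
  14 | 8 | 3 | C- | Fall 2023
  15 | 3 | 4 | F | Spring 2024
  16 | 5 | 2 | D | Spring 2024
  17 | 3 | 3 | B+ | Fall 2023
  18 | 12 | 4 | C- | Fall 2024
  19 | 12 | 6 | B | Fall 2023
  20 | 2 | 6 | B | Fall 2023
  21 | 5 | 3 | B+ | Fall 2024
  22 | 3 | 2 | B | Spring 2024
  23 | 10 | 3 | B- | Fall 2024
SELECT name, year FROM students ORDER BY year ASC LIMIT 4

Execution result:
name | year
Rose Martinez | 1
Mia Garcia | 1
Rose Johnson | 1
Peter Williams | 1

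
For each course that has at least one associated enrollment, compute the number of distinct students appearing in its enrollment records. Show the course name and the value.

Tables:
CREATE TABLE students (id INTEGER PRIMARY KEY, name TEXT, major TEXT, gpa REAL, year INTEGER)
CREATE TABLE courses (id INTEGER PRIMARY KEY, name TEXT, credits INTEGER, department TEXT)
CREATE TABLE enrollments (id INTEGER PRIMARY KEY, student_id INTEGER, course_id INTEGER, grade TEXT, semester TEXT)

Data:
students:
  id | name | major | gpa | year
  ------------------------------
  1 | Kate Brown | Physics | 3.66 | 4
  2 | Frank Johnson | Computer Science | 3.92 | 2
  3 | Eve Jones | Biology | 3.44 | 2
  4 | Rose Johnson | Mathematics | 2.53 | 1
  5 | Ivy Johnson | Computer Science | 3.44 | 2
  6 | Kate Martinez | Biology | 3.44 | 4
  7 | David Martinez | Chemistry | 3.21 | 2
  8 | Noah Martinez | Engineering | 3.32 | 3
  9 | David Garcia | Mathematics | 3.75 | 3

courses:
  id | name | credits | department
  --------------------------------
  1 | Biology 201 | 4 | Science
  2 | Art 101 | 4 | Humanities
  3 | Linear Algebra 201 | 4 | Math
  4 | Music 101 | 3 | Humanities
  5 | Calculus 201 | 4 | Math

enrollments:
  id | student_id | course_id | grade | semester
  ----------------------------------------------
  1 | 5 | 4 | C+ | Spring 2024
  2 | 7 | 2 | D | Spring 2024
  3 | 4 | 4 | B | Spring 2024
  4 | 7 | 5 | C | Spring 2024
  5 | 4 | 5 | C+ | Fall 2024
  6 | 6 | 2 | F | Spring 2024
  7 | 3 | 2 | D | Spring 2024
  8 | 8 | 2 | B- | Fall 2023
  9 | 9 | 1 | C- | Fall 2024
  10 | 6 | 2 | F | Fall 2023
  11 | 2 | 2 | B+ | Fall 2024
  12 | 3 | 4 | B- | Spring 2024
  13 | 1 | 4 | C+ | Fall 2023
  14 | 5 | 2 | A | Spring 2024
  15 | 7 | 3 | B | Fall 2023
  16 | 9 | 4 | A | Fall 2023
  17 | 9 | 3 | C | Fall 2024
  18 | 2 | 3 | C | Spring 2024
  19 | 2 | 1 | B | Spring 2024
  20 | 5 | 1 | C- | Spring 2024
SELECT p.name, COUNT(DISTINCT c.student_id) AS distinct_student_count FROM enrollments c JOIN courses p ON c.course_id = p.id GROUP BY p.id, p.name

Execution result:
name | distinct_student_count
Biology 201 | 3
Art 101 | 6
Linear Algebra 201 | 3
Music 101 | 5
Calculus 201 | 2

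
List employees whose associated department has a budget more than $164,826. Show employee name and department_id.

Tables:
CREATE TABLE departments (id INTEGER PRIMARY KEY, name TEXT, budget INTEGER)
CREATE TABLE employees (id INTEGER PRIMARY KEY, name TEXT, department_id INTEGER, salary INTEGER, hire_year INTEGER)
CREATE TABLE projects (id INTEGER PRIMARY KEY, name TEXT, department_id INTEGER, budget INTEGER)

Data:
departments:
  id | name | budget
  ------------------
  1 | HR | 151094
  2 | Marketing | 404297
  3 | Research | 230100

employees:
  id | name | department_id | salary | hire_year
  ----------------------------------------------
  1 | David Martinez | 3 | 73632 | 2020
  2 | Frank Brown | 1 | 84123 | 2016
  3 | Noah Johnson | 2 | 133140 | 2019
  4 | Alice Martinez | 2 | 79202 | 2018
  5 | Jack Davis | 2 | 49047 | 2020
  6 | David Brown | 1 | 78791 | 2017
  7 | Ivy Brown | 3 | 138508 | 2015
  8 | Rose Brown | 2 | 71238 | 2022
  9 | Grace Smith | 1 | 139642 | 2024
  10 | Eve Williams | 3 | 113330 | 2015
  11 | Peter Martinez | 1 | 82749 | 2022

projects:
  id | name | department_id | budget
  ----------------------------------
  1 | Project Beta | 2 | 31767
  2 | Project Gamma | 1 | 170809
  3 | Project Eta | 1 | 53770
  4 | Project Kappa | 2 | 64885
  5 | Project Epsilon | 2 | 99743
SELECT name, department_id FROM employees WHERE department_id IN (SELECT id FROM departments WHERE budget > 164826)

Execution result:
name | department_id
David Martinez | 3
Noah Johnson | 2
Alice Martinez | 2
Jack Davis | 2
Ivy Brown | 3
Rose Brown | 2
Eve Williams | 3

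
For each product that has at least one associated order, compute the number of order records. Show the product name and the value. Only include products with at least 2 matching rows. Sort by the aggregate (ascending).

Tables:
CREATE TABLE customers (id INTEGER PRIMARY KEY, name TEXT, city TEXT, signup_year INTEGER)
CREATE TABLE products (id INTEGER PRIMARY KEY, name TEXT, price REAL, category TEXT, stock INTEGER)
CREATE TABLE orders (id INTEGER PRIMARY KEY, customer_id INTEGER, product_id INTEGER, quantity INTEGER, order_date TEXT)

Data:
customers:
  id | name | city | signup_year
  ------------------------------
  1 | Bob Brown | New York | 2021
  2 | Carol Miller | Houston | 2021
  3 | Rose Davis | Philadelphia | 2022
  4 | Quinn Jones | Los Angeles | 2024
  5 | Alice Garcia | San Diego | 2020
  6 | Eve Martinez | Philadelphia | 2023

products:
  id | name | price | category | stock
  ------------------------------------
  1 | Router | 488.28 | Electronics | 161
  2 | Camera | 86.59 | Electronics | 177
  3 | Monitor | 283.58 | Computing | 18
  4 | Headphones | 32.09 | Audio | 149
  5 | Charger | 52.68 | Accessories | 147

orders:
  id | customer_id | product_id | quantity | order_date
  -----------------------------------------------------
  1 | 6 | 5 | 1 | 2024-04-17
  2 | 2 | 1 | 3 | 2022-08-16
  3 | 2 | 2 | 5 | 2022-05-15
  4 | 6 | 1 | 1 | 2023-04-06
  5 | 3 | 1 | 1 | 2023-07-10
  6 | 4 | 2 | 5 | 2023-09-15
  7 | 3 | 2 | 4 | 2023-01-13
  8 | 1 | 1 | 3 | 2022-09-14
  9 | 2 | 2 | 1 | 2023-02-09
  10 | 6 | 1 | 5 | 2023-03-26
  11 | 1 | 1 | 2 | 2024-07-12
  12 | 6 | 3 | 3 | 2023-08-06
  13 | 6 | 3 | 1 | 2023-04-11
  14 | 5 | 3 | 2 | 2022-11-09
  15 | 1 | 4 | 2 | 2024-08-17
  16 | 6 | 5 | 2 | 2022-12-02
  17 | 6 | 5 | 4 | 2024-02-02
SELECT p.name, COUNT(*) AS n FROM orders c JOIN products p ON c.product_id = p.id GROUP BY p.id, p.name HAVING COUNT(*) >= 2 ORDER BY n ASC

Execution result:
name | n
Monitor | 3
Charger | 3
Camera | 4
Router | 6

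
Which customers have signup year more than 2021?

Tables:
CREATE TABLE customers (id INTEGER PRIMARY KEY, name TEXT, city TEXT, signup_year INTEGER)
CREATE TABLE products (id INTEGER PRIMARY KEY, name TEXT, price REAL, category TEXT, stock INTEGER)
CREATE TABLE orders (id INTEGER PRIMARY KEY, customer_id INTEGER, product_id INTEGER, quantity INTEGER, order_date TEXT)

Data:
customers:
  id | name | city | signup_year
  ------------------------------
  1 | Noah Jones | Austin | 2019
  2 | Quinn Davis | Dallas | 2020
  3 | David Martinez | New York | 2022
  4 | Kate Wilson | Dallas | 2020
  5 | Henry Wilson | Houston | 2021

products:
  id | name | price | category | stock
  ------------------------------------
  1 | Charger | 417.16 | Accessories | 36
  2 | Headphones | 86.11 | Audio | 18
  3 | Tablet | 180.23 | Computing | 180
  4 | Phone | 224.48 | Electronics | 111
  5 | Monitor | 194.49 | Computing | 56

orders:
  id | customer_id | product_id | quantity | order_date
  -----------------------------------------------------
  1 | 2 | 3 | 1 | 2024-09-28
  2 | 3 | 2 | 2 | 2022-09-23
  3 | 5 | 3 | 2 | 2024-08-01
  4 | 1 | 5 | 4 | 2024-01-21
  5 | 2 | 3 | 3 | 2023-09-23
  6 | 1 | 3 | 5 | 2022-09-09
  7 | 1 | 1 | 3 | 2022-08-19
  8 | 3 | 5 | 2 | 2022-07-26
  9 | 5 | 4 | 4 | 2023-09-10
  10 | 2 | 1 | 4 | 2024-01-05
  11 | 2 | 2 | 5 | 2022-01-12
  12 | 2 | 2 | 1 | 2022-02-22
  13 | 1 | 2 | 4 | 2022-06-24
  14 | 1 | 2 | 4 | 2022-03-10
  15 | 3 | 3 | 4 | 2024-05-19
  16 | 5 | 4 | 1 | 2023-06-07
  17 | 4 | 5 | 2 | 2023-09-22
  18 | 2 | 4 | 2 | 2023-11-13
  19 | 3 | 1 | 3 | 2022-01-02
SELECT name, signup_year FROM customers WHERE signup_year > 2021

Execution result:
name | signup_year
David Martinez | 2022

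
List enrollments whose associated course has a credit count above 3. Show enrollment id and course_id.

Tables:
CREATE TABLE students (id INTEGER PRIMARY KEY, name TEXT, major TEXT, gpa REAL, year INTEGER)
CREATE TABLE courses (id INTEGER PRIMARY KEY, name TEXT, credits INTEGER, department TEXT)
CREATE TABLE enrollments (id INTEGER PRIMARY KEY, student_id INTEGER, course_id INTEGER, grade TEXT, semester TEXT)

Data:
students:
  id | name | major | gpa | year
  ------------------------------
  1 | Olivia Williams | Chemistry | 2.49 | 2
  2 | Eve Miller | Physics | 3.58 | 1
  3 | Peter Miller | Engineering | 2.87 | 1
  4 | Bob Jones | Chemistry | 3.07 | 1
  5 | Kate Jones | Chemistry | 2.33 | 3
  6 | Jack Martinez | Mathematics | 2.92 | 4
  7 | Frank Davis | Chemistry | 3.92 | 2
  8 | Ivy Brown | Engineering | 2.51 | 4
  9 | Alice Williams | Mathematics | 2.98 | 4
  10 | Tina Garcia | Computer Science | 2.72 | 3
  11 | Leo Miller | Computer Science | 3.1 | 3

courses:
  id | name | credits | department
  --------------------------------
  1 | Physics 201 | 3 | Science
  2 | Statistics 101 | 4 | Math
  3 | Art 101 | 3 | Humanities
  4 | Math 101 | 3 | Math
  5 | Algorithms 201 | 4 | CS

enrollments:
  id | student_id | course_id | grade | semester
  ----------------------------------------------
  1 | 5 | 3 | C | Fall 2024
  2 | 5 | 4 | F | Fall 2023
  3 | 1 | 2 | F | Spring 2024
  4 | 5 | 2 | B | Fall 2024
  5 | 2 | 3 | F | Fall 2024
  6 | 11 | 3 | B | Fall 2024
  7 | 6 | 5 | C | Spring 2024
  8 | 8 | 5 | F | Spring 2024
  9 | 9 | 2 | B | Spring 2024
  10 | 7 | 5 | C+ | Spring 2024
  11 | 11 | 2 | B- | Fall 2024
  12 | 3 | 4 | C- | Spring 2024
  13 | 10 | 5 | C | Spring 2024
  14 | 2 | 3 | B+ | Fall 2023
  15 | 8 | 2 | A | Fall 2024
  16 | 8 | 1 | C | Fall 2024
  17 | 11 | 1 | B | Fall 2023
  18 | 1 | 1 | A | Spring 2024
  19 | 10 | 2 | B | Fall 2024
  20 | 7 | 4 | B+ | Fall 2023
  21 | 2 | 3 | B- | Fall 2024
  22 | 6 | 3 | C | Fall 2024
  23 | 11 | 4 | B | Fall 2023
SELECT id, course_id FROM enrollments WHERE course_id IN (SELECT id FROM courses WHERE credits > 3)

Execution result:
id | course_id
3 | 2
4 | 2
7 | 5
8 | 5
9 | 2
10 | 5
11 | 2
13 | 5
15 | 2
19 | 2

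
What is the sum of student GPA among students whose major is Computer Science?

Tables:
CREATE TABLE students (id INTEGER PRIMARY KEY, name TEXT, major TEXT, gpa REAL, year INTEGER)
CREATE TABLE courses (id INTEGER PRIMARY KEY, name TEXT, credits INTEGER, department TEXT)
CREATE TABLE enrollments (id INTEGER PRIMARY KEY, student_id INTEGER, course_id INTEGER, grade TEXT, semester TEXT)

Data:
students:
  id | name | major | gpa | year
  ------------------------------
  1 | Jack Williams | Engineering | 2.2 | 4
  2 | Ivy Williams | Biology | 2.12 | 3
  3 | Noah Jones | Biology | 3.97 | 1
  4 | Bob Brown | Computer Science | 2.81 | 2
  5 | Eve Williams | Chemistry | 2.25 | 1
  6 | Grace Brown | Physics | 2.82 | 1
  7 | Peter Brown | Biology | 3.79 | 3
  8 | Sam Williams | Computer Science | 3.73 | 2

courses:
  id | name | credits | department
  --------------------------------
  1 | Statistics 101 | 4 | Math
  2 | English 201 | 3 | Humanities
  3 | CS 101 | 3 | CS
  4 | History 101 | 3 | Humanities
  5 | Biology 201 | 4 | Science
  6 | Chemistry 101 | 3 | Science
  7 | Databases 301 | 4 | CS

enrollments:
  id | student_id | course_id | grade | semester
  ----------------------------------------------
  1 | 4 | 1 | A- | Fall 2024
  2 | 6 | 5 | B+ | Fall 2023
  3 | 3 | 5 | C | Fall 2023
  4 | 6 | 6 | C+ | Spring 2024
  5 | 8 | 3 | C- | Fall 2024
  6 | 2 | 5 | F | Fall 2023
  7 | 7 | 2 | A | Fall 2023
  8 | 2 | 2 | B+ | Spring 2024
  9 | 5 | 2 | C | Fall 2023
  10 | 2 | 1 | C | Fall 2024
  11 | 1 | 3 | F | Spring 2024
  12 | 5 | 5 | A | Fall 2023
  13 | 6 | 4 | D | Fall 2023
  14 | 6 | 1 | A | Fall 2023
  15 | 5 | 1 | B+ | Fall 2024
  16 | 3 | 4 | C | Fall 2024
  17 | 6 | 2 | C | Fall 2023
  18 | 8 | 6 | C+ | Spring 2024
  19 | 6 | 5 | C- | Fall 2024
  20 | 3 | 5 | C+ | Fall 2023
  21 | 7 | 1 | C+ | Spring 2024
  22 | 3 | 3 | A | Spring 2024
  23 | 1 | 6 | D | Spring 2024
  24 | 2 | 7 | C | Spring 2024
SELECT SUM(gpa) FROM students WHERE major = 'Computer Science'

Execution result:
6.54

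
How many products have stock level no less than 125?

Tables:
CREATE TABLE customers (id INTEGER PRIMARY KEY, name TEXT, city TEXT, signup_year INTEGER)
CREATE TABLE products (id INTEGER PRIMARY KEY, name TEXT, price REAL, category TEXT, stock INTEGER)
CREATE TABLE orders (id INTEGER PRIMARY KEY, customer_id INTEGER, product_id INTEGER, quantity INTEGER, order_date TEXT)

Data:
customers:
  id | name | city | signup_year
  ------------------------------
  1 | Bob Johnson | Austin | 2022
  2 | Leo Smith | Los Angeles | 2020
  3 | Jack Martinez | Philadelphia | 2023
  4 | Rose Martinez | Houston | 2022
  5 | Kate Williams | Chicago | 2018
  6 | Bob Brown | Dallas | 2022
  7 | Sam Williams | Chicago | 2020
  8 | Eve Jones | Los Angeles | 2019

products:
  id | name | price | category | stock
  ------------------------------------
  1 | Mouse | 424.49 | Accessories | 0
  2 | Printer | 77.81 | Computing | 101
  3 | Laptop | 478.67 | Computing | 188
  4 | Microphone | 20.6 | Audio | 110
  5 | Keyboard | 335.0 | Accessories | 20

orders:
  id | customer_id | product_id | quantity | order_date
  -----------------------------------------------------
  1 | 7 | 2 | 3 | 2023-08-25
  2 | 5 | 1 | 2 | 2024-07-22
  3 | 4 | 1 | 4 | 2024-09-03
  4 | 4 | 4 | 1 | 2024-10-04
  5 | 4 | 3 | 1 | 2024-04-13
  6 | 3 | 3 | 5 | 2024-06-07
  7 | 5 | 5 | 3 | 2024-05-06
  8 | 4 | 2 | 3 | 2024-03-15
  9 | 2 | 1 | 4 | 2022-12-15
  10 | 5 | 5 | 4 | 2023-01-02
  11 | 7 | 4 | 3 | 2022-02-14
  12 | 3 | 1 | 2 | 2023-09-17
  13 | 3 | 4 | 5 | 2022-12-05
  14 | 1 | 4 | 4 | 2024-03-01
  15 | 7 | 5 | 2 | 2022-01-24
SELECT COUNT(*) FROM products WHERE stock >= 125

Execution result:
1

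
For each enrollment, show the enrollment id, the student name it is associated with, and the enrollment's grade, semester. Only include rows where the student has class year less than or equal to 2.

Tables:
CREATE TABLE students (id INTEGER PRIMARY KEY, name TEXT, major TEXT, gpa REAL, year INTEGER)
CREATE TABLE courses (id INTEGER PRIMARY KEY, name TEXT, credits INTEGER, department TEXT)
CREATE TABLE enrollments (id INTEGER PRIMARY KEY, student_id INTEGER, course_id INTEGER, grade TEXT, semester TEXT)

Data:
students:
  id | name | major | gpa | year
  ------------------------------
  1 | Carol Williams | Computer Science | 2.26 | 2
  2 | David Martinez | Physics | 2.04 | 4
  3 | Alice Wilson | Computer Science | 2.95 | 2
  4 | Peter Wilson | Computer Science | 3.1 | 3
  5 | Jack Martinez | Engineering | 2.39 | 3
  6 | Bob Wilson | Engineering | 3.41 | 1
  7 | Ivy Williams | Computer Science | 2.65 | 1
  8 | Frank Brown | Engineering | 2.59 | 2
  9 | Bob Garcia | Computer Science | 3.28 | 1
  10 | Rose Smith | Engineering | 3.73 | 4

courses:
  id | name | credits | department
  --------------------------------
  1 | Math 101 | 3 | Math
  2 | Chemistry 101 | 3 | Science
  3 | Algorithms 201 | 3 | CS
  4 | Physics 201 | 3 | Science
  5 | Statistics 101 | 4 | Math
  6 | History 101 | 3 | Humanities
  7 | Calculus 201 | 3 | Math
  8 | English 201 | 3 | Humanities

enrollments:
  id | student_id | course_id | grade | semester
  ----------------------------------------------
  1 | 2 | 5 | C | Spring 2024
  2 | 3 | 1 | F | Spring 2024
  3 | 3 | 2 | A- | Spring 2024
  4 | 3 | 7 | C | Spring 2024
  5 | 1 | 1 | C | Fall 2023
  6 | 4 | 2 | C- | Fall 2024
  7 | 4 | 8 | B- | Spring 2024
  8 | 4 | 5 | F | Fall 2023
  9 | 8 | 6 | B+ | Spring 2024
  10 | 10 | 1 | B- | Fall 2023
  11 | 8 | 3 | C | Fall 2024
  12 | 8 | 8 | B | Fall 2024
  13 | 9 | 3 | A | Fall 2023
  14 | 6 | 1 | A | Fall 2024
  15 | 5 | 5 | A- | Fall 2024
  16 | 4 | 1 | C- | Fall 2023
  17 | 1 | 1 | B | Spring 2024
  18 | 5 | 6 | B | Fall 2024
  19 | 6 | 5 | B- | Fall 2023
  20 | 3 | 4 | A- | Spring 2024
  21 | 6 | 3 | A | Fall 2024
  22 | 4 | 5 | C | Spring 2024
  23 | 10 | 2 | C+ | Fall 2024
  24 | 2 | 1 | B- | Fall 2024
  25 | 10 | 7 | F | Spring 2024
SELECT c.id, p.name AS student, c.grade, c.semester FROM enrollments c JOIN students p ON c.student_id = p.id WHERE p.year <= 2

Execution result:
id | student | grade | semester
2 | Alice Wilson | F | Spring 2024
3 | Alice Wilson | A- | Spring 2024
4 | Alice Wilson | C | Spring 2024
5 | Carol Williams | C | Fall 2023
9 | Frank Brown | B+ | Spring 2024
11 | Frank Brown | C | Fall 2024
12 | Frank Brown | B | Fall 2024
13 | Bob Garcia | A | Fall 2023
14 | Bob Wilson | A | Fall 2024
17 | Carol Williams | B | Spring 2024
19 | Bob Wilson | B- | Fall 2023
20 | Alice Wilson | A- | Spring 2024
21 | Bob Wilson | A | Fall 2024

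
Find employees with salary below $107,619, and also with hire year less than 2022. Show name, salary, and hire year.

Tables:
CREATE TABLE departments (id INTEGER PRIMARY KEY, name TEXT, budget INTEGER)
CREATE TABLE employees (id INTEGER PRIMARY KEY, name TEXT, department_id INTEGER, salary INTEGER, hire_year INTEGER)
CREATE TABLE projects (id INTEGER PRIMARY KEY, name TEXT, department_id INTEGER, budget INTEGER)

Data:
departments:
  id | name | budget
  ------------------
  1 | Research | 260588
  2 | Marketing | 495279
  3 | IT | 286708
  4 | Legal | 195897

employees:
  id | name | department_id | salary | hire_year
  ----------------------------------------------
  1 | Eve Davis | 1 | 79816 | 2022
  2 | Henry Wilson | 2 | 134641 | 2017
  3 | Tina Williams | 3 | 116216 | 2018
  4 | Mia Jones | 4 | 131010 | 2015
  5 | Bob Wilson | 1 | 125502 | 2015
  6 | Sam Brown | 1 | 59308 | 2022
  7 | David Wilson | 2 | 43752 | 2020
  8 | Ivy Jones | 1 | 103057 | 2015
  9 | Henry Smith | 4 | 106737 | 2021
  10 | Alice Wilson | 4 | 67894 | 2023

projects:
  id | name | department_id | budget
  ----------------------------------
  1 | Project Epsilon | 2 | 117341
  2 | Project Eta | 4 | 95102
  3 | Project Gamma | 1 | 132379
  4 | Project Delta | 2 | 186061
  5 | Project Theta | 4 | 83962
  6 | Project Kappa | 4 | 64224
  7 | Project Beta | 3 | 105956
SELECT name, salary, hire_year FROM employees WHERE salary < 107619 AND hire_year < 2022

Execution result:
name | salary | hire_year
David Wilson | 43752 | 2020
Ivy Jones | 103057 | 2015
Henry Smith | 106737 | 2021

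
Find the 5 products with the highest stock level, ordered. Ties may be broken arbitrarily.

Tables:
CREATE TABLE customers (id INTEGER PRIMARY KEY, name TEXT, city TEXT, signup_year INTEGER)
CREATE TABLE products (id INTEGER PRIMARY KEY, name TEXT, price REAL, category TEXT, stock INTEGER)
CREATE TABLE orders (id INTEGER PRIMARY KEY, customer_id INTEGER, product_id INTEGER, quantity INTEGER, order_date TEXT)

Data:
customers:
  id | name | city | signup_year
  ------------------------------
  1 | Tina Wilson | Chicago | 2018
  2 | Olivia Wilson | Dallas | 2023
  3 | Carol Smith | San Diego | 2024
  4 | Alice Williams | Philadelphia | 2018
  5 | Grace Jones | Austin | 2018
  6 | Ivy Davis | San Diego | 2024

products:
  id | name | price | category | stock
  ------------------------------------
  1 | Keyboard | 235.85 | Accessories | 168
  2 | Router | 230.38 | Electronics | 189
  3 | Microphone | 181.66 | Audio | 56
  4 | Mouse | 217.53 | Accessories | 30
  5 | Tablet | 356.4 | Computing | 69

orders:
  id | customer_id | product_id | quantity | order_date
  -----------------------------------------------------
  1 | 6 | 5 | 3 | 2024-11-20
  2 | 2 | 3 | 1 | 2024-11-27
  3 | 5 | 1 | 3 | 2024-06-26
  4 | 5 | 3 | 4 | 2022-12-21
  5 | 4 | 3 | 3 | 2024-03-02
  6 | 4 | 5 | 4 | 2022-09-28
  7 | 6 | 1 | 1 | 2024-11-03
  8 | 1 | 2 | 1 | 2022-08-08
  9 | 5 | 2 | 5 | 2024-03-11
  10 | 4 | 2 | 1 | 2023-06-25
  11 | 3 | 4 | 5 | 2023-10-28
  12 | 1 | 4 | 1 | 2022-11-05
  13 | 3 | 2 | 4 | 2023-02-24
SELECT name, stock FROM products ORDER BY stock DESC LIMIT 5

Execution result:
name | stock
Router | 189
Keyboard | 168
Tablet | 69
Microphone | 56
Mouse | 30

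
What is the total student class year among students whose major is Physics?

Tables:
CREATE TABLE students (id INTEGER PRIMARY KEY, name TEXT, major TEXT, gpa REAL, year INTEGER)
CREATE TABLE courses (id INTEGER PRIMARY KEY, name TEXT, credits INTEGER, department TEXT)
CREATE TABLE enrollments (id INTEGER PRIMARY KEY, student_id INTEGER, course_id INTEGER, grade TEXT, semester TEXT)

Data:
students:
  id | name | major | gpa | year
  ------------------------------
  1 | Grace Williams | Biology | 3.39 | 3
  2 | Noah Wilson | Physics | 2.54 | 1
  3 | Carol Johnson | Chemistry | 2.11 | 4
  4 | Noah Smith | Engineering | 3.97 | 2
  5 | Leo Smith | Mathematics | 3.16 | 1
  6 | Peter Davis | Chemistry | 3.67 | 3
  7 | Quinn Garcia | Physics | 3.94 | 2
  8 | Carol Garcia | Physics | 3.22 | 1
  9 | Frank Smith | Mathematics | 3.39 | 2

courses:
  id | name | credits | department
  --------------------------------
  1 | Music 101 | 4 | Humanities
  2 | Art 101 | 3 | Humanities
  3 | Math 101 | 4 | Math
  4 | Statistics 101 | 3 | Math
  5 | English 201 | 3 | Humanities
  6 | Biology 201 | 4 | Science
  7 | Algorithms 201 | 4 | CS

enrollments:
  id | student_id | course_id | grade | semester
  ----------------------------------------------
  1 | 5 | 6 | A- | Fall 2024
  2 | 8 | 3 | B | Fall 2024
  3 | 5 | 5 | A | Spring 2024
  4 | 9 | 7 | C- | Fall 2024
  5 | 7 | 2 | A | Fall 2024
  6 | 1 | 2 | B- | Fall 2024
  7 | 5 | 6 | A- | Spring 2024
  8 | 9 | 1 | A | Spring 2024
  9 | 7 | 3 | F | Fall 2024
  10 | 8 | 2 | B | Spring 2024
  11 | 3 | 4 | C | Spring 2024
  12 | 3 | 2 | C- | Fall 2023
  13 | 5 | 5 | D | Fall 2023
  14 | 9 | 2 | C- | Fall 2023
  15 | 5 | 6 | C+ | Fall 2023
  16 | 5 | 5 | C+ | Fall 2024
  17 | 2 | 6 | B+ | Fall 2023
SELECT SUM(year) FROM students WHERE major = 'Physics'

Execution result:
4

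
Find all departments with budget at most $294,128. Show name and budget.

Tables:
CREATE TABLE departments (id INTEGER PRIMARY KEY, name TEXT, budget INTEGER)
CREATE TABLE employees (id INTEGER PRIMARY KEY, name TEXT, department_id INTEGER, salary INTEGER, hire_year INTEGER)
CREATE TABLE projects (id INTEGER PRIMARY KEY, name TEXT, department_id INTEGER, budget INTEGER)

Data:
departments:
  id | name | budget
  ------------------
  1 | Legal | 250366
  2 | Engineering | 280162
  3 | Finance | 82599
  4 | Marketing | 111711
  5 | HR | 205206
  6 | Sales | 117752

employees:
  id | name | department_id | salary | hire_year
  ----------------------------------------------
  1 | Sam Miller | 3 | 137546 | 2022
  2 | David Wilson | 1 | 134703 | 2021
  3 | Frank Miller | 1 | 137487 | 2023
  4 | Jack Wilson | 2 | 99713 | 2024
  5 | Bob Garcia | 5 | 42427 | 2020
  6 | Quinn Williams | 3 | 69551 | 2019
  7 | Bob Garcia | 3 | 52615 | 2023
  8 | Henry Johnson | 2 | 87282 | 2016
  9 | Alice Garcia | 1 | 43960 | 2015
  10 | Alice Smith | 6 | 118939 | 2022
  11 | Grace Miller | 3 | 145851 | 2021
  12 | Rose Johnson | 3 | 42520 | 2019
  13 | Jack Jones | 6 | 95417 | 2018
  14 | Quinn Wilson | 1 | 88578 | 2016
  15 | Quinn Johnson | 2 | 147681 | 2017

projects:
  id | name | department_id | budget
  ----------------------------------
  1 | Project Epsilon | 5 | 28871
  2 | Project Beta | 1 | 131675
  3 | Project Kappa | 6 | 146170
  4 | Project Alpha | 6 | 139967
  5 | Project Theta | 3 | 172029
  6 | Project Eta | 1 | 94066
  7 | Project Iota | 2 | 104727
SELECT name, budget FROM departments WHERE budget <= 294128

Execution result:
name | budget
Legal | 250366
Engineering | 280162
Finance | 82599
Marketing | 111711
HR | 205206
Sales | 117752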